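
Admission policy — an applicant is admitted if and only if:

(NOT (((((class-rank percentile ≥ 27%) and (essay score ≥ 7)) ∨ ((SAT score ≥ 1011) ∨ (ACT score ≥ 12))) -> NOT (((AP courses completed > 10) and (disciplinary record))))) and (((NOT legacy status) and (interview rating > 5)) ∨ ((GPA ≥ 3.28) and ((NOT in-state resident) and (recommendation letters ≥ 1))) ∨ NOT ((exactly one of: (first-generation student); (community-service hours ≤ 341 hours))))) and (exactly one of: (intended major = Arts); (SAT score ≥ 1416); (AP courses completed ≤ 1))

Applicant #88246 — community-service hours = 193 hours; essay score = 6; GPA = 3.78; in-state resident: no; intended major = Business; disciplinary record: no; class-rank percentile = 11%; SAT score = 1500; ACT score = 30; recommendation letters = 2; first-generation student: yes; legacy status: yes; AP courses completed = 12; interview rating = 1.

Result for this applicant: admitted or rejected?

Rejected

Atomic conditions:
  class-rank percentile ≥ 27%: 11 ≥ 27 is false
  essay score ≥ 7: 6 ≥ 7 is false
  SAT score ≥ 1011: 1500 ≥ 1011 is true
  ACT score ≥ 12: 30 ≥ 12 is true
  AP courses completed > 10: 12 > 10 is true
  disciplinary record: no → false
  NOT legacy status: yes → false
  interview rating > 5: 1 > 5 is false
  GPA ≥ 3.28: 3.78 ≥ 3.28 is true
  NOT in-state resident: no → true
  recommendation letters ≥ 1: 2 ≥ 1 is true
  first-generation student: yes → true
  community-service hours ≤ 341 hours: 193 ≤ 341 is true
  intended major = Arts: Business == Arts is false
  SAT score ≥ 1416: 1500 ≥ 1416 is true
  AP courses completed ≤ 1: 12 ≤ 1 is false
Combine:
[1.1.1.1.1] false AND false = false
[1.1.1.1.2] true OR true = true
[1.1.1.1] false OR true = true
[1.1.1.2.1] true AND false = false
[1.1.1.2] NOT false = true
[1.1.1] true → true = true
[1.1] NOT true = false
[1.2.1] false AND false = false
[1.2.2.2] true AND true = true
[1.2.2] true AND true = true
[1.2.3.1] exactly-one(true, true) = false
[1.2.3] NOT false = true
[1.2] false OR true OR true = true
[1] false AND true = false
[2] exactly-one(false, true, false) = true
[root] false AND true = false
Overall: false → rejected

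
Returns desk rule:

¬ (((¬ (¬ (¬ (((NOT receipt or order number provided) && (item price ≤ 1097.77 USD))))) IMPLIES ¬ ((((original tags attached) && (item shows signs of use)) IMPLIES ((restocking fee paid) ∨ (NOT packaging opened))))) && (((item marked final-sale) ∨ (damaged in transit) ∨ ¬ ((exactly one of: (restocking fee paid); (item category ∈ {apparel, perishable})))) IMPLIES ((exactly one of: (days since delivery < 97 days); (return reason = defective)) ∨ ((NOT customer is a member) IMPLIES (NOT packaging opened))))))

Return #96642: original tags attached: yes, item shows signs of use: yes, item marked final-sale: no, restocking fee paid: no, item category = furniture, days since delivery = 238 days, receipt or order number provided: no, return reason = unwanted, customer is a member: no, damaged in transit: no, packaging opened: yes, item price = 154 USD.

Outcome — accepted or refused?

Accepted

Atomic conditions:
  NOT receipt or order number provided: no → true
  item price ≤ 1097.77 USD: 154 ≤ 1097.77 is true
  original tags attached: yes → true
  item shows signs of use: yes → true
  restocking fee paid: no → false
  NOT packaging opened: yes → false
  item marked final-sale: no → false
  damaged in transit: no → false
  item category ∈ {apparel, perishable}: furniture is not in the set → false
  days since delivery < 97 days: 238 < 97 is false
  return reason = defective: unwanted == defective is false
  NOT customer is a member: no → true
Combine:
[1.1.1.1.1.1] true AND true = true
[1.1.1.1.1] NOT true = false
[1.1.1.1] NOT false = true
[1.1.1] NOT true = false
[1.1.2.1.1] true AND true = true
[1.1.2.1.2] false OR false = false
[1.1.2.1] true → false = false
[1.1.2] NOT false = true
[1.1] false → true (antecedent false ⇒ implication holds) = true
[1.2.1.3.1] exactly-one(false, false) = false
[1.2.1.3] NOT false = true
[1.2.1] false OR false OR true = true
[1.2.2.1] exactly-one(false, false) = false
[1.2.2.2] true → false = false
[1.2.2] false OR false = false
[1.2] true → false = false
[1] true AND false = false
[root] NOT false = true
Overall: true → accepted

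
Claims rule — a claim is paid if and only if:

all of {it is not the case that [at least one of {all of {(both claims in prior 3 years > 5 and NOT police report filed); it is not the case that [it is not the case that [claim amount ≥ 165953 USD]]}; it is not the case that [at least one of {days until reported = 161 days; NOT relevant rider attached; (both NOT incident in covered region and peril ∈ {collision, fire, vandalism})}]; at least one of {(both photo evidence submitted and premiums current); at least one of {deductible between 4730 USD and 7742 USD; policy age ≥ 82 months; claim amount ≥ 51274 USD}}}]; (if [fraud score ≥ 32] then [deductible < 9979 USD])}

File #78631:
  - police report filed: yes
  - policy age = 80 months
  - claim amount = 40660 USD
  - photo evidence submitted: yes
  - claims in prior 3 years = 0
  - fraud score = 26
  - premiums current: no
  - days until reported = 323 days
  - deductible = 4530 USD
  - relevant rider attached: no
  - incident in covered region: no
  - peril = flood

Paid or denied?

Atomic conditions:
  claims in prior 3 years > 5: 0 > 5 is false
  NOT police report filed: yes → false
  claim amount ≥ 165953 USD: 40660 ≥ 165953 is false
  days until reported = 161 days: 323 == 161 is false
  NOT relevant rider attached: no → true
  NOT incident in covered region: no → true
  peril ∈ {collision, fire, vandalism}: flood is not in the set → false
  photo evidence submitted: yes → true
  premiums current: no → false
  deductible between 4730 USD and 7742 USD: 4530 in [4730, 7742] is false
  policy age ≥ 82 months: 80 ≥ 82 is false
  claim amount ≥ 51274 USD: 40660 ≥ 51274 is false
  fraud score ≥ 32: 26 ≥ 32 is false
  deductible < 9979 USD: 4530 < 9979 is true
Combine:
[1.1.1.1] false AND false = false
[1.1.1.2.1] NOT false = true
[1.1.1.2] NOT true = false
[1.1.1] false AND false = false
[1.1.2.1.3] true AND false = false
[1.1.2.1] false OR true OR false = true
[1.1.2] NOT true = false
[1.1.3.1] true AND false = false
[1.1.3.2] false OR false OR false = false
[1.1.3] false OR false = false
[1.1] false OR false OR false = false
[1] NOT false = true
[2] false → true (antecedent false ⇒ implication holds) = true
[root] true AND true = true
Overall: true → paid

Paid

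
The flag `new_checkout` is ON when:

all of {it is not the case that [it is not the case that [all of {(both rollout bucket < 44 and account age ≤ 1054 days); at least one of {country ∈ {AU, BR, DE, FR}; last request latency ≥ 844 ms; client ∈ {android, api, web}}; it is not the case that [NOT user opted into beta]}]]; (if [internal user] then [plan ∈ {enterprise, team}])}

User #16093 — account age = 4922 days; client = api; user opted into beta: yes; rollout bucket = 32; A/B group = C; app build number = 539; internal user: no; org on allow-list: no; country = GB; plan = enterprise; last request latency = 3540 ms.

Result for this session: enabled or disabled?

Disabled

Atomic conditions:
  rollout bucket < 44: 32 < 44 is true
  account age ≤ 1054 days: 4922 ≤ 1054 is false
  country ∈ {AU, BR, DE, FR}: GB is not in the set → false
  last request latency ≥ 844 ms: 3540 ≥ 844 is true
  client ∈ {android, api, web}: api is in the set → true
  NOT user opted into beta: yes → false
  internal user: no → false
  plan ∈ {enterprise, team}: enterprise is in the set → true
Combine:
[1.1.1.1] true AND false = false
[1.1.1.2] false OR true OR true = true
[1.1.1.3] NOT false = true
[1.1.1] false AND true AND true = false
[1.1] NOT false = true
[1] NOT true = false
[2] false → true (antecedent false ⇒ implication holds) = true
[root] false AND true = false
Overall: false → disabled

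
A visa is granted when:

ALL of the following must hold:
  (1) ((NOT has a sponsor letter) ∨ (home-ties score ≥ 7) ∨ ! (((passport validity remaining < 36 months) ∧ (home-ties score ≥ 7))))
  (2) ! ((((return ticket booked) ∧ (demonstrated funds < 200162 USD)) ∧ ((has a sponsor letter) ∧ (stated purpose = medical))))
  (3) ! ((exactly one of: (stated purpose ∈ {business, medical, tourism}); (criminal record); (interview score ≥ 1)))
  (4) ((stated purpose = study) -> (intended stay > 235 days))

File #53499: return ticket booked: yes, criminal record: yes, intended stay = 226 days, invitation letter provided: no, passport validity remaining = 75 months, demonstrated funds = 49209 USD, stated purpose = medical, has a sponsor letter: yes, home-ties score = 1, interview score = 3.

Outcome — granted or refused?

Atomic conditions:
  NOT has a sponsor letter: yes → false
  home-ties score ≥ 7: 1 ≥ 7 is false
  passport validity remaining < 36 months: 75 < 36 is false
  return ticket booked: yes → true
  demonstrated funds < 200162 USD: 49209 < 200162 is true
  has a sponsor letter: yes → true
  stated purpose = medical: medical == medical is true
  stated purpose ∈ {business, medical, tourism}: medical is in the set → true
  criminal record: yes → true
  interview score ≥ 1: 3 ≥ 1 is true
  stated purpose = study: medical == study is false
  intended stay > 235 days: 226 > 235 is false
Combine:
[1.3.1] false AND false = false
[1.3] NOT false = true
[1] false OR false OR true = true
[2.1.1] true AND true = true
[2.1.2] true AND true = true
[2.1] true AND true = true
[2] NOT true = false
[3.1] exactly-one(true, true, true) = false
[3] NOT false = true
[4] false → false (antecedent false ⇒ implication holds) = true
[root] true AND false AND true AND true = false
Overall: false → refused

Refused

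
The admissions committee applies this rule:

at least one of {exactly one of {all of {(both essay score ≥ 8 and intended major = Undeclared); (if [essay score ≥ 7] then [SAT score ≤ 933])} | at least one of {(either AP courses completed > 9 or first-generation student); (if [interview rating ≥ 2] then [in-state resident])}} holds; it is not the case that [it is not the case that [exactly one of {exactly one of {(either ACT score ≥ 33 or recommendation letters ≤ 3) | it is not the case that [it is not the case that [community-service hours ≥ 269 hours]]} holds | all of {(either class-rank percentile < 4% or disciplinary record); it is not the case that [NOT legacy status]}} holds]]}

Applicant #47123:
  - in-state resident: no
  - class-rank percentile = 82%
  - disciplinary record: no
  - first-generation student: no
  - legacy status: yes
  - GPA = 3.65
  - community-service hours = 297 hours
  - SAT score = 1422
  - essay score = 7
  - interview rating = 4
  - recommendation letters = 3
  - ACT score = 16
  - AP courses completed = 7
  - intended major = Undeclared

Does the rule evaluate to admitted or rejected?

Rejected

Atomic conditions:
  essay score ≥ 8: 7 ≥ 8 is false
  intended major = Undeclared: Undeclared == Undeclared is true
  essay score ≥ 7: 7 ≥ 7 is true
  SAT score ≤ 933: 1422 ≤ 933 is false
  AP courses completed > 9: 7 > 9 is false
  first-generation student: no → false
  interview rating ≥ 2: 4 ≥ 2 is true
  in-state resident: no → false
  ACT score ≥ 33: 16 ≥ 33 is false
  recommendation letters ≤ 3: 3 ≤ 3 is true
  community-service hours ≥ 269 hours: 297 ≥ 269 is true
  class-rank percentile < 4%: 82 < 4 is false
  disciplinary record: no → false
  NOT legacy status: yes → false
Combine:
[1.1.1] false AND true = false
[1.1.2] true → false = false
[1.1] false AND false = false
[1.2.1] false OR false = false
[1.2.2] true → false = false
[1.2] false OR false = false
[1] exactly-one(false, false) = false
[2.1.1.1.1] false OR true = true
[2.1.1.1.2.1] NOT true = false
[2.1.1.1.2] NOT false = true
[2.1.1.1] exactly-one(true, true) = false
[2.1.1.2.1] false OR false = false
[2.1.1.2.2] NOT false = true
[2.1.1.2] false AND true = false
[2.1.1] exactly-one(false, false) = false
[2.1] NOT false = true
[2] NOT true = false
[root] false OR false = false
Overall: false → rejected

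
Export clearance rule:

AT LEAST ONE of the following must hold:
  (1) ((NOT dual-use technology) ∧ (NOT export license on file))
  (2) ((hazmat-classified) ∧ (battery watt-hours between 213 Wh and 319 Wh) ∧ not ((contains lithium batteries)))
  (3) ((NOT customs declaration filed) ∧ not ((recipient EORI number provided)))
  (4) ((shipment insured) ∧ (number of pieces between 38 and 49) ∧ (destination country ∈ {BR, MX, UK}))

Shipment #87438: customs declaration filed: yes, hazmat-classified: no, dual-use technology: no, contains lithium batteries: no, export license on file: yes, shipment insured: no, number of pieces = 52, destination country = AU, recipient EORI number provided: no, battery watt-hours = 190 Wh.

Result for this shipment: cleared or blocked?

Blocked

Atomic conditions:
  NOT dual-use technology: no → true
  NOT export license on file: yes → false
  hazmat-classified: no → false
  battery watt-hours between 213 Wh and 319 Wh: 190 in [213, 319] is false
  contains lithium batteries: no → false
  NOT customs declaration filed: yes → false
  recipient EORI number provided: no → false
  shipment insured: no → false
  number of pieces between 38 and 49: 52 in [38, 49] is false
  destination country ∈ {BR, MX, UK}: AU is not in the set → false
Combine:
[1] true AND false = false
[2.3] NOT false = true
[2] false AND false AND true = false
[3.2] NOT false = true
[3] false AND true = false
[4] false AND false AND false = false
[root] false OR false OR false OR false = false
Overall: false → blocked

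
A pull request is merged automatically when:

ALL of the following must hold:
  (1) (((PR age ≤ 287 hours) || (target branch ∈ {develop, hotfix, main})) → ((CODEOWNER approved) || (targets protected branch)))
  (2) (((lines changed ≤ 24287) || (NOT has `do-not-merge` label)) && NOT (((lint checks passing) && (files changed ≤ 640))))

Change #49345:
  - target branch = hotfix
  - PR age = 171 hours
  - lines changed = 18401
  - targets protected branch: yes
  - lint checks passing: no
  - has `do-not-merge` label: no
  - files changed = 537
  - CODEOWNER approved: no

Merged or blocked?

Atomic conditions:
  PR age ≤ 287 hours: 171 ≤ 287 is true
  target branch ∈ {develop, hotfix, main}: hotfix is in the set → true
  CODEOWNER approved: no → false
  targets protected branch: yes → true
  lines changed ≤ 24287: 18401 ≤ 24287 is true
  NOT has `do-not-merge` label: no → true
  lint checks passing: no → false
  files changed ≤ 640: 537 ≤ 640 is true
Combine:
[1.1] true OR true = true
[1.2] false OR true = true
[1] true → true = true
[2.1] true OR true = true
[2.2.1] false AND true = false
[2.2] NOT false = true
[2] true AND true = true
[root] true AND true = true
Overall: true → merged

Merged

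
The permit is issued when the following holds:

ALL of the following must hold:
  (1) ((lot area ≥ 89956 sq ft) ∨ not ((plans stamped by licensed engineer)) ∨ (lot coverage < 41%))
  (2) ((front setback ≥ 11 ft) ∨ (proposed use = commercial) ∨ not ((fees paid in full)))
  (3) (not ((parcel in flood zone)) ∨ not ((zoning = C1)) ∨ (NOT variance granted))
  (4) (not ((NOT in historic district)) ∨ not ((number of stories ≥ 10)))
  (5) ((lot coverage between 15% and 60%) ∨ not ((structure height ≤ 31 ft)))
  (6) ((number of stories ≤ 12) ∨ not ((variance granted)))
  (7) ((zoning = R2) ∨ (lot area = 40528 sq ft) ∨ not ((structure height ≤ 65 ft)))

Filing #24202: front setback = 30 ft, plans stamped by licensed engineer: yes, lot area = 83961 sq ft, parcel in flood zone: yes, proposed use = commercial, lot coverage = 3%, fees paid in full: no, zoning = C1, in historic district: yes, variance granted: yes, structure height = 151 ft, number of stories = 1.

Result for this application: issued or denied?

Denied

Atomic conditions:
  lot area ≥ 89956 sq ft: 83961 ≥ 89956 is false
  plans stamped by licensed engineer: yes → true
  lot coverage < 41%: 3 < 41 is true
  front setback ≥ 11 ft: 30 ≥ 11 is true
  proposed use = commercial: commercial == commercial is true
  fees paid in full: no → false
  parcel in flood zone: yes → true
  zoning = C1: C1 == C1 is true
  NOT variance granted: yes → false
  NOT in historic district: yes → false
  number of stories ≥ 10: 1 ≥ 10 is false
  lot coverage between 15% and 60%: 3 in [15, 60] is false
  structure height ≤ 31 ft: 151 ≤ 31 is false
  number of stories ≤ 12: 1 ≤ 12 is true
  variance granted: yes → true
  zoning = R2: C1 == R2 is false
  lot area = 40528 sq ft: 83961 == 40528 is false
  structure height ≤ 65 ft: 151 ≤ 65 is false
Combine:
[1.2] NOT true = false
[1] false OR false OR true = true
[2.3] NOT false = true
[2] true OR true OR true = true
[3.1] NOT true = false
[3.2] NOT true = false
[3] false OR false OR false = false
[4.1] NOT false = true
[4.2] NOT false = true
[4] true OR true = true
[5.2] NOT false = true
[5] false OR true = true
[6.2] NOT true = false
[6] true OR false = true
[7.3] NOT false = true
[7] false OR false OR true = true
[root] true AND true AND false AND true AND true AND true AND true = false
Overall: false → denied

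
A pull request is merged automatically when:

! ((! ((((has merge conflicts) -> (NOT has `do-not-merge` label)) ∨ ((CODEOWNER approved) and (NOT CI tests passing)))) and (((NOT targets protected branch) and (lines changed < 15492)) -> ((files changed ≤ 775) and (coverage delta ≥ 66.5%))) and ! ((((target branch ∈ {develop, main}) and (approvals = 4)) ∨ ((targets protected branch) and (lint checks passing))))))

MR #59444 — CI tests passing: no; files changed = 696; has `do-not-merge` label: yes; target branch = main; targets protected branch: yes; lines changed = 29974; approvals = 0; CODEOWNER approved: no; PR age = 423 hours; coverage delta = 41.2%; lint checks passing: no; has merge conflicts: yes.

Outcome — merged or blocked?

Blocked

Atomic conditions:
  has merge conflicts: yes → true
  NOT has `do-not-merge` label: yes → false
  CODEOWNER approved: no → false
  NOT CI tests passing: no → true
  NOT targets protected branch: yes → false
  lines changed < 15492: 29974 < 15492 is false
  files changed ≤ 775: 696 ≤ 775 is true
  coverage delta ≥ 66.5%: 41.2 ≥ 66.5 is false
  target branch ∈ {develop, main}: main is in the set → true
  approvals = 4: 0 == 4 is false
  targets protected branch: yes → true
  lint checks passing: no → false
Combine:
[1.1.1.1] true → false = false
[1.1.1.2] false AND true = false
[1.1.1] false OR false = false
[1.1] NOT false = true
[1.2.1] false AND false = false
[1.2.2] true AND false = false
[1.2] false → false (antecedent false ⇒ implication holds) = true
[1.3.1.1] true AND false = false
[1.3.1.2] true AND false = false
[1.3.1] false OR false = false
[1.3] NOT false = true
[1] true AND true AND true = true
[root] NOT true = false
Overall: false → blocked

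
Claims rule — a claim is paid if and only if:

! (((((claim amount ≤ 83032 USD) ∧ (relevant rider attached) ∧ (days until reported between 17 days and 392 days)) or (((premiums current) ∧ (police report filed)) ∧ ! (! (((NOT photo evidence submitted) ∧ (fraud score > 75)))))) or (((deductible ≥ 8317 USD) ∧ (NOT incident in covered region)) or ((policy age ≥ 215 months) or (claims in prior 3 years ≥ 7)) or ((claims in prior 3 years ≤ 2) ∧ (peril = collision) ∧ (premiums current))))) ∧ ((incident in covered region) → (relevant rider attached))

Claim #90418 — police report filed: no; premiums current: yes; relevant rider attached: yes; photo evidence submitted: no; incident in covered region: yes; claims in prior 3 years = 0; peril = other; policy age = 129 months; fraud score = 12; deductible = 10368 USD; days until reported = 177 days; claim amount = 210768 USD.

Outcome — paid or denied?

Paid

Atomic conditions:
  claim amount ≤ 83032 USD: 210768 ≤ 83032 is false
  relevant rider attached: yes → true
  days until reported between 17 days and 392 days: 177 in [17, 392] is true
  premiums current: yes → true
  police report filed: no → false
  NOT photo evidence submitted: no → true
  fraud score > 75: 12 > 75 is false
  deductible ≥ 8317 USD: 10368 ≥ 8317 is true
  NOT incident in covered region: yes → false
  policy age ≥ 215 months: 129 ≥ 215 is false
  claims in prior 3 years ≥ 7: 0 ≥ 7 is false
  claims in prior 3 years ≤ 2: 0 ≤ 2 is true
  peril = collision: other == collision is false
  incident in covered region: yes → true
Combine:
[1.1.1.1] false AND true AND true = false
[1.1.1.2.1] true AND false = false
[1.1.1.2.2.1.1] true AND false = false
[1.1.1.2.2.1] NOT false = true
[1.1.1.2.2] NOT true = false
[1.1.1.2] false AND false = false
[1.1.1] false OR false = false
[1.1.2.1] true AND false = false
[1.1.2.2] false OR false = false
[1.1.2.3] true AND false AND true = false
[1.1.2] false OR false OR false = false
[1.1] false OR false = false
[1] NOT false = true
[2] true → true = true
[root] true AND true = true
Overall: true → paid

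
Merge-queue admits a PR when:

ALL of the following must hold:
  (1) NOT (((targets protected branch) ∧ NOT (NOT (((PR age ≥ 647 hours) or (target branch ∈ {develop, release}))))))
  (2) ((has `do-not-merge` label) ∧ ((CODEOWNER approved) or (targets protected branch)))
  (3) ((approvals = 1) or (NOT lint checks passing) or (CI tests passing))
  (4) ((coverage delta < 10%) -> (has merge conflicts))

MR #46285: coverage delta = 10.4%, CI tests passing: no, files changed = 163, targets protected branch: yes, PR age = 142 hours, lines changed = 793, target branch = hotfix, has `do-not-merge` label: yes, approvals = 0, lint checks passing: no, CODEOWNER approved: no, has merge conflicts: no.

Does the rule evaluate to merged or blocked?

Atomic conditions:
  targets protected branch: yes → true
  PR age ≥ 647 hours: 142 ≥ 647 is false
  target branch ∈ {develop, release}: hotfix is not in the set → false
  has `do-not-merge` label: yes → true
  CODEOWNER approved: no → false
  approvals = 1: 0 == 1 is false
  NOT lint checks passing: no → true
  CI tests passing: no → false
  coverage delta < 10%: 10.4 < 10 is false
  has merge conflicts: no → false
Combine:
[1.1.2.1.1] false OR false = false
[1.1.2.1] NOT false = true
[1.1.2] NOT true = false
[1.1] true AND false = false
[1] NOT false = true
[2.2] false OR true = true
[2] true AND true = true
[3] false OR true OR false = true
[4] false → false (antecedent false ⇒ implication holds) = true
[root] true AND true AND true AND true = true
Overall: true → merged

Merged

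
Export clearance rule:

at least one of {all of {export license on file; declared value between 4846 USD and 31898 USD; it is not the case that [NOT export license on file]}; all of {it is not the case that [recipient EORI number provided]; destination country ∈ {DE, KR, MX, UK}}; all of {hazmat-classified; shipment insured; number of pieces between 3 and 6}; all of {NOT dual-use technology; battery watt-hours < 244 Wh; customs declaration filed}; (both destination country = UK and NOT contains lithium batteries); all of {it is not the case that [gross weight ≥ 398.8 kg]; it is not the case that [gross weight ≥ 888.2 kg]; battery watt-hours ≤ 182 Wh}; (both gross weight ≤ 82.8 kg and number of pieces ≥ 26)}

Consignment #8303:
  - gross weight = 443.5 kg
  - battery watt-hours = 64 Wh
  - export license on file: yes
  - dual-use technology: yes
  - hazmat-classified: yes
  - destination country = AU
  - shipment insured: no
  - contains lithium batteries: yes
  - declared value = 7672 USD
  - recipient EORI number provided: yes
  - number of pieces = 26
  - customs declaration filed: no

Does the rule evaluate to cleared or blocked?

Cleared

Atomic conditions:
  export license on file: yes → true
  declared value between 4846 USD and 31898 USD: 7672 in [4846, 31898] is true
  NOT export license on file: yes → false
  recipient EORI number provided: yes → true
  destination country ∈ {DE, KR, MX, UK}: AU is not in the set → false
  hazmat-classified: yes → true
  shipment insured: no → false
  number of pieces between 3 and 6: 26 in [3, 6] is false
  NOT dual-use technology: yes → false
  battery watt-hours < 244 Wh: 64 < 244 is true
  customs declaration filed: no → false
  destination country = UK: AU == UK is false
  NOT contains lithium batteries: yes → false
  gross weight ≥ 398.8 kg: 443.5 ≥ 398.8 is true
  gross weight ≥ 888.2 kg: 443.5 ≥ 888.2 is false
  battery watt-hours ≤ 182 Wh: 64 ≤ 182 is true
  gross weight ≤ 82.8 kg: 443.5 ≤ 82.8 is false
  number of pieces ≥ 26: 26 ≥ 26 is true
Combine:
[1.3] NOT false = true
[1] true AND true AND true = true
[2.1] NOT true = false
[2] false AND false = false
[3] true AND false AND false = false
[4] false AND true AND false = false
[5] false AND false = false
[6.1] NOT true = false
[6.2] NOT false = true
[6] false AND true AND true = false
[7] false AND true = false
[root] true OR false OR false OR false OR false OR false OR false = true
Overall: true → cleared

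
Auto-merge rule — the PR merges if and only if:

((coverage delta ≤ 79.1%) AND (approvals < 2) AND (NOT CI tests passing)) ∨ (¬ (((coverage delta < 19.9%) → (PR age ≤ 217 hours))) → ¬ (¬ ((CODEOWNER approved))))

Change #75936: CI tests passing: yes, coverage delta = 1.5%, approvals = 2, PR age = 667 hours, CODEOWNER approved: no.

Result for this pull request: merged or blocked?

Blocked

Atomic conditions:
  coverage delta ≤ 79.1%: 1.5 ≤ 79.1 is true
  approvals < 2: 2 < 2 is false
  NOT CI tests passing: yes → false
  coverage delta < 19.9%: 1.5 < 19.9 is true
  PR age ≤ 217 hours: 667 ≤ 217 is false
  CODEOWNER approved: no → false
Combine:
[1] true AND false AND false = false
[2.1.1] true → false = false
[2.1] NOT false = true
[2.2.1] NOT false = true
[2.2] NOT true = false
[2] true → false = false
[root] false OR false = false
Overall: false → blocked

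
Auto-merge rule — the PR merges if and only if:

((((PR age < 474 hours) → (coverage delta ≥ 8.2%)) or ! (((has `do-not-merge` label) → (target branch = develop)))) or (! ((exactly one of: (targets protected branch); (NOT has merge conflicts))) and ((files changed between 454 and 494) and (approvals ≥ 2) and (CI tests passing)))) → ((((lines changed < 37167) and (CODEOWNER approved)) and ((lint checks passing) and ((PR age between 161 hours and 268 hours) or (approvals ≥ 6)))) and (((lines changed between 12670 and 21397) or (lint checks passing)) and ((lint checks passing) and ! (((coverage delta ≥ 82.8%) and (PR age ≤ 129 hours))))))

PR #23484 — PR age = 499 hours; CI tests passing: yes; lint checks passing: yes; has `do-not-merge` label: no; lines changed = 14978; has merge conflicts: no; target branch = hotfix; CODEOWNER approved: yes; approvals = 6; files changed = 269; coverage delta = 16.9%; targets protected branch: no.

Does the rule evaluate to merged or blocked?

Merged

Atomic conditions:
  PR age < 474 hours: 499 < 474 is false
  coverage delta ≥ 8.2%: 16.9 ≥ 8.2 is true
  has `do-not-merge` label: no → false
  target branch = develop: hotfix == develop is false
  targets protected branch: no → false
  NOT has merge conflicts: no → true
  files changed between 454 and 494: 269 in [454, 494] is false
  approvals ≥ 2: 6 ≥ 2 is true
  CI tests passing: yes → true
  lines changed < 37167: 14978 < 37167 is true
  CODEOWNER approved: yes → true
  lint checks passing: yes → true
  PR age between 161 hours and 268 hours: 499 in [161, 268] is false
  approvals ≥ 6: 6 ≥ 6 is true
  lines changed between 12670 and 21397: 14978 in [12670, 21397] is true
  coverage delta ≥ 82.8%: 16.9 ≥ 82.8 is false
  PR age ≤ 129 hours: 499 ≤ 129 is false
Combine:
[1.1.1] false → true (antecedent false ⇒ implication holds) = true
[1.1.2.1] false → false (antecedent false ⇒ implication holds) = true
[1.1.2] NOT true = false
[1.1] true OR false = true
[1.2.1.1] exactly-one(false, true) = true
[1.2.1] NOT true = false
[1.2.2] false AND true AND true = false
[1.2] false AND false = false
[1] true OR false = true
[2.1.1] true AND true = true
[2.1.2.2] false OR true = true
[2.1.2] true AND true = true
[2.1] true AND true = true
[2.2.1] true OR true = true
[2.2.2.2.1] false AND false = false
[2.2.2.2] NOT false = true
[2.2.2] true AND true = true
[2.2] true AND true = true
[2] true AND true = true
[root] true → true = true
Overall: true → merged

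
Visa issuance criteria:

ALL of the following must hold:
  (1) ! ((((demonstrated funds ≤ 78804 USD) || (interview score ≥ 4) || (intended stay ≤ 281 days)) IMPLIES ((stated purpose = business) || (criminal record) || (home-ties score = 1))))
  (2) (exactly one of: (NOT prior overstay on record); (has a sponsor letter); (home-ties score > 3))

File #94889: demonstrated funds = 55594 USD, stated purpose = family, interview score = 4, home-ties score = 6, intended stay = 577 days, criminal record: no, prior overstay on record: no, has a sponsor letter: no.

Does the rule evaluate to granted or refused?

Atomic conditions:
  demonstrated funds ≤ 78804 USD: 55594 ≤ 78804 is true
  interview score ≥ 4: 4 ≥ 4 is true
  intended stay ≤ 281 days: 577 ≤ 281 is false
  stated purpose = business: family == business is false
  criminal record: no → false
  home-ties score = 1: 6 == 1 is false
  NOT prior overstay on record: no → true
  has a sponsor letter: no → false
  home-ties score > 3: 6 > 3 is true
Combine:
[1.1.1] true OR true OR false = true
[1.1.2] false OR false OR false = false
[1.1] true → false = false
[1] NOT false = true
[2] exactly-one(true, false, true) = false
[root] true AND false = false
Overall: false → refused

Refused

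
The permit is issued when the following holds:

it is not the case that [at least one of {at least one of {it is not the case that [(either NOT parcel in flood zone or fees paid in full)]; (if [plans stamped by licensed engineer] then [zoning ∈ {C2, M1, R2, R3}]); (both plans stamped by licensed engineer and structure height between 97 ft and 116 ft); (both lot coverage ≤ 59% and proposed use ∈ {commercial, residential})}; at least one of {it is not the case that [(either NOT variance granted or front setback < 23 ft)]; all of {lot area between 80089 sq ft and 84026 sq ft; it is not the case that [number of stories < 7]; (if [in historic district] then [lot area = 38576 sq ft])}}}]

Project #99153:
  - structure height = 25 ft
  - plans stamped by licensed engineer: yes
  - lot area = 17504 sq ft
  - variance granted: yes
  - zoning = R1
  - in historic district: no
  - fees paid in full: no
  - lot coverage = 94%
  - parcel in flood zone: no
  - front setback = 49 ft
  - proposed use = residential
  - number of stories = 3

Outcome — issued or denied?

Atomic conditions:
  NOT parcel in flood zone: no → true
  fees paid in full: no → false
  plans stamped by licensed engineer: yes → true
  zoning ∈ {C2, M1, R2, R3}: R1 is not in the set → false
  structure height between 97 ft and 116 ft: 25 in [97, 116] is false
  lot coverage ≤ 59%: 94 ≤ 59 is false
  proposed use ∈ {commercial, residential}: residential is in the set → true
  NOT variance granted: yes → false
  front setback < 23 ft: 49 < 23 is false
  lot area between 80089 sq ft and 84026 sq ft: 17504 in [80089, 84026] is false
  number of stories < 7: 3 < 7 is true
  in historic district: no → false
  lot area = 38576 sq ft: 17504 == 38576 is false
Combine:
[1.1.1.1] true OR false = true
[1.1.1] NOT true = false
[1.1.2] true → false = false
[1.1.3] true AND false = false
[1.1.4] false AND true = false
[1.1] false OR false OR false OR false = false
[1.2.1.1] false OR false = false
[1.2.1] NOT false = true
[1.2.2.2] NOT true = false
[1.2.2.3] false → false (antecedent false ⇒ implication holds) = true
[1.2.2] false AND false AND true = false
[1.2] true OR false = true
[1] false OR true = true
[root] NOT true = false
Overall: false → denied

Denied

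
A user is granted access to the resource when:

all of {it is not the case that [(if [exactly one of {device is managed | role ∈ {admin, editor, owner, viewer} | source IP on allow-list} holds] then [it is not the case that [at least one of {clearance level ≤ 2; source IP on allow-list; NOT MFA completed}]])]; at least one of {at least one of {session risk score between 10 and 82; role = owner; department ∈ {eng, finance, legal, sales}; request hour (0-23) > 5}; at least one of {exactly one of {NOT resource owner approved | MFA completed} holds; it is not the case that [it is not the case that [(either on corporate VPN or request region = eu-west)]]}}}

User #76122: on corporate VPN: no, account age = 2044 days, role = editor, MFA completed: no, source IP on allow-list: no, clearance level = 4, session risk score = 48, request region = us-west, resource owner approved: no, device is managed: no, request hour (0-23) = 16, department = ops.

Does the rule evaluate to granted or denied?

Granted

Atomic conditions:
  device is managed: no → false
  role ∈ {admin, editor, owner, viewer}: editor is in the set → true
  source IP on allow-list: no → false
  clearance level ≤ 2: 4 ≤ 2 is false
  NOT MFA completed: no → true
  session risk score between 10 and 82: 48 in [10, 82] is true
  role = owner: editor == owner is false
  department ∈ {eng, finance, legal, sales}: ops is not in the set → false
  request hour (0-23) > 5: 16 > 5 is true
  NOT resource owner approved: no → true
  MFA completed: no → false
  on corporate VPN: no → false
  request region = eu-west: us-west == eu-west is false
Combine:
[1.1.1] exactly-one(false, true, false) = true
[1.1.2.1] false OR false OR true = true
[1.1.2] NOT true = false
[1.1] true → false = false
[1] NOT false = true
[2.1] true OR false OR false OR true = true
[2.2.1] exactly-one(true, false) = true
[2.2.2.1.1] false OR false = false
[2.2.2.1] NOT false = true
[2.2.2] NOT true = false
[2.2] true OR false = true
[2] true OR true = true
[root] true AND true = true
Overall: true → granted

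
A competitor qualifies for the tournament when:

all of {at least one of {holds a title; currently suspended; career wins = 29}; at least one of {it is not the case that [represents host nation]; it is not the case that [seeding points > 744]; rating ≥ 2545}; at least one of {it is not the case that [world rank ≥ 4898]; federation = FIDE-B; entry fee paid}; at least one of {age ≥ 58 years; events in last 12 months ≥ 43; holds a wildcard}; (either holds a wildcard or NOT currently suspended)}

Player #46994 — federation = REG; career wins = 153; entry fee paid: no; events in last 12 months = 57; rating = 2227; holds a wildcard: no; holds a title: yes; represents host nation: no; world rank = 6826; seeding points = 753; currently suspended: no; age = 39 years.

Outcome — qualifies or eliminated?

Atomic conditions:
  holds a title: yes → true
  currently suspended: no → false
  career wins = 29: 153 == 29 is false
  represents host nation: no → false
  seeding points > 744: 753 > 744 is true
  rating ≥ 2545: 2227 ≥ 2545 is false
  world rank ≥ 4898: 6826 ≥ 4898 is true
  federation = FIDE-B: REG == FIDE-B is false
  entry fee paid: no → false
  age ≥ 58 years: 39 ≥ 58 is false
  events in last 12 months ≥ 43: 57 ≥ 43 is true
  holds a wildcard: no → false
  NOT currently suspended: no → true
Combine:
[1] true OR false OR false = true
[2.1] NOT false = true
[2.2] NOT true = false
[2] true OR false OR false = true
[3.1] NOT true = false
[3] false OR false OR false = false
[4] false OR true OR false = true
[5] false OR true = true
[root] true AND true AND false AND true AND true = false
Overall: false → eliminated

Eliminated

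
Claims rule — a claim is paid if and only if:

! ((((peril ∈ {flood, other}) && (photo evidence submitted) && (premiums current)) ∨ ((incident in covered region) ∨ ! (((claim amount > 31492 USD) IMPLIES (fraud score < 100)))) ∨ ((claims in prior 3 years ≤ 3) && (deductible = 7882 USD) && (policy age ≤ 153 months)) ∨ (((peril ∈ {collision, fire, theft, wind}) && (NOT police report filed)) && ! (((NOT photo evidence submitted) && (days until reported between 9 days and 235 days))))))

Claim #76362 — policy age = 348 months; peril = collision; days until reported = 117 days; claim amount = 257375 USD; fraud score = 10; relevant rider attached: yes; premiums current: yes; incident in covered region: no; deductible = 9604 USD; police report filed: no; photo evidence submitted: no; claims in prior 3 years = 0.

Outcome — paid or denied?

Atomic conditions:
  peril ∈ {flood, other}: collision is not in the set → false
  photo evidence submitted: no → false
  premiums current: yes → true
  incident in covered region: no → false
  claim amount > 31492 USD: 257375 > 31492 is true
  fraud score < 100: 10 < 100 is true
  claims in prior 3 years ≤ 3: 0 ≤ 3 is true
  deductible = 7882 USD: 9604 == 7882 is false
  policy age ≤ 153 months: 348 ≤ 153 is false
  peril ∈ {collision, fire, theft, wind}: collision is in the set → true
  NOT police report filed: no → true
  NOT photo evidence submitted: no → true
  days until reported between 9 days and 235 days: 117 in [9, 235] is true
Combine:
[1.1] false AND false AND true = false
[1.2.2.1] true → true = true
[1.2.2] NOT true = false
[1.2] false OR false = false
[1.3] true AND false AND false = false
[1.4.1] true AND true = true
[1.4.2.1] true AND true = true
[1.4.2] NOT true = false
[1.4] true AND false = false
[1] false OR false OR false OR false = false
[root] NOT false = true
Overall: true → paid

Paid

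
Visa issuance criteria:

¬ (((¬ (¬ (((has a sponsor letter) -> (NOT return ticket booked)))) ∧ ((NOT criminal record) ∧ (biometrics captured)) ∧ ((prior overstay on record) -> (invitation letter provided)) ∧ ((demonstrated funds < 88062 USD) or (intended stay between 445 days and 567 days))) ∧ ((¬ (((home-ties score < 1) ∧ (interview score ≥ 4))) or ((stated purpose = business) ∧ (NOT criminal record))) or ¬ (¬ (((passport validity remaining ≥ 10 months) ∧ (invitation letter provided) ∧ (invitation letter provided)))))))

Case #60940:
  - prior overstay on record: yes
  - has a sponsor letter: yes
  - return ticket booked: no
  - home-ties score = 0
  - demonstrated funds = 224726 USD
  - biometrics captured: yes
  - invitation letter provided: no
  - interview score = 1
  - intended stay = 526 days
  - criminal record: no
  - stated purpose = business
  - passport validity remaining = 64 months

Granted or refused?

Atomic conditions:
  has a sponsor letter: yes → true
  NOT return ticket booked: no → true
  NOT criminal record: no → true
  biometrics captured: yes → true
  prior overstay on record: yes → true
  invitation letter provided: no → false
  demonstrated funds < 88062 USD: 224726 < 88062 is false
  intended stay between 445 days and 567 days: 526 in [445, 567] is true
  home-ties score < 1: 0 < 1 is true
  interview score ≥ 4: 1 ≥ 4 is false
  stated purpose = business: business == business is true
  passport validity remaining ≥ 10 months: 64 ≥ 10 is true
Combine:
[1.1.1.1.1] true → true = true
[1.1.1.1] NOT true = false
[1.1.1] NOT false = true
[1.1.2] true AND true = true
[1.1.3] true → false = false
[1.1.4] false OR true = true
[1.1] true AND true AND false AND true = false
[1.2.1.1.1] true AND false = false
[1.2.1.1] NOT false = true
[1.2.1.2] true AND true = true
[1.2.1] true OR true = true
[1.2.2.1.1] true AND false AND false = false
[1.2.2.1] NOT false = true
[1.2.2] NOT true = false
[1.2] true OR false = true
[1] false AND true = false
[root] NOT false = true
Overall: true → granted

Granted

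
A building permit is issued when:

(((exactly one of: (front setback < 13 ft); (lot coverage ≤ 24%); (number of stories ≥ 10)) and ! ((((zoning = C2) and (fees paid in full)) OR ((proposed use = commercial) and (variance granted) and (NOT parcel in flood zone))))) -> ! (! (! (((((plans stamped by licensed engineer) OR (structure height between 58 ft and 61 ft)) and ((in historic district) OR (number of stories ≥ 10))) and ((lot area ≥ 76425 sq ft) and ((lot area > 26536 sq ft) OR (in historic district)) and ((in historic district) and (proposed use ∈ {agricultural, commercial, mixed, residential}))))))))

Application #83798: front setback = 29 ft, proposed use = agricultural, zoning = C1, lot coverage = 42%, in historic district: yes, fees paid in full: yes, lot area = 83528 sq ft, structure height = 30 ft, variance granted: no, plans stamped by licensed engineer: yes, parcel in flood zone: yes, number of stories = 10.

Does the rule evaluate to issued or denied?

Atomic conditions:
  front setback < 13 ft: 29 < 13 is false
  lot coverage ≤ 24%: 42 ≤ 24 is false
  number of stories ≥ 10: 10 ≥ 10 is true
  zoning = C2: C1 == C2 is false
  fees paid in full: yes → true
  proposed use = commercial: agricultural == commercial is false
  variance granted: no → false
  NOT parcel in flood zone: yes → false
  plans stamped by licensed engineer: yes → true
  structure height between 58 ft and 61 ft: 30 in [58, 61] is false
  in historic district: yes → true
  lot area ≥ 76425 sq ft: 83528 ≥ 76425 is true
  lot area > 26536 sq ft: 83528 > 26536 is true
  proposed use ∈ {agricultural, commercial, mixed, residential}: agricultural is in the set → true
Combine:
[1.1] exactly-one(false, false, true) = true
[1.2.1.1] false AND true = false
[1.2.1.2] false AND false AND false = false
[1.2.1] false OR false = false
[1.2] NOT false = true
[1] true AND true = true
[2.1.1.1.1.1] true OR false = true
[2.1.1.1.1.2] true OR true = true
[2.1.1.1.1] true AND true = true
[2.1.1.1.2.2] true OR true = true
[2.1.1.1.2.3] true AND true = true
[2.1.1.1.2] true AND true AND true = true
[2.1.1.1] true AND true = true
[2.1.1] NOT true = false
[2.1] NOT false = true
[2] NOT true = false
[root] true → false = false
Overall: false → denied

Denied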